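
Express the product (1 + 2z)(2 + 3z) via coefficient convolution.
Ascending coefficients: a = [1, 2], b = [2, 3]. c[0] = 1×2 = 2; c[1] = 1×3 + 2×2 = 7; c[2] = 2×3 = 6. Result coefficients: [2, 7, 6] → 2 + 7z + 6z^2

2 + 7z + 6z^2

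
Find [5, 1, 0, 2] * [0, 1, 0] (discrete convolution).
y[0] = 5×0 = 0; y[1] = 5×1 + 1×0 = 5; y[2] = 5×0 + 1×1 + 0×0 = 1; y[3] = 1×0 + 0×1 + 2×0 = 0; y[4] = 0×0 + 2×1 = 2; y[5] = 2×0 = 0

[0, 5, 1, 0, 2, 0]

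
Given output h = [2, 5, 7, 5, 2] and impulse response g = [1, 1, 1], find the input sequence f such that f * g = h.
Deconvolve h=[2, 5, 7, 5, 2] by g=[1, 1, 1]. Since g[0]=1, solve forward: f[0] = h[0] / 1 = 2; f[1] = (h[1] - 2×1) / 1 = 3; f[2] = (h[2] - 3×1 - 2×1) / 1 = 2. So f = [2, 3, 2]. Check by forward convolution: h[0] = 2×1 = 2; h[1] = 2×1 + 3×1 = 5; h[2] = 2×1 + 3×1 + 2×1 = 7; h[3] = 3×1 + 2×1 = 5; h[4] = 2×1 = 2

[2, 3, 2]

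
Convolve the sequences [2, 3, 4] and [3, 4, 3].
y[0] = 2×3 = 6; y[1] = 2×4 + 3×3 = 17; y[2] = 2×3 + 3×4 + 4×3 = 30; y[3] = 3×3 + 4×4 = 25; y[4] = 4×3 = 12

[6, 17, 30, 25, 12]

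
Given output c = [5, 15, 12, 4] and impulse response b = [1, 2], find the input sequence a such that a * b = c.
Deconvolve c=[5, 15, 12, 4] by b=[1, 2]. Since b[0]=1, solve forward: a[0] = c[0] / 1 = 5; a[1] = (c[1] - 5×2) / 1 = 5; a[2] = (c[2] - 5×2) / 1 = 2. So a = [5, 5, 2]. Check by forward convolution: c[0] = 5×1 = 5; c[1] = 5×2 + 5×1 = 15; c[2] = 5×2 + 2×1 = 12; c[3] = 2×2 = 4

[5, 5, 2]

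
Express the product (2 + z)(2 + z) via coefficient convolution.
Ascending coefficients: a = [2, 1], b = [2, 1]. c[0] = 2×2 = 4; c[1] = 2×1 + 1×2 = 4; c[2] = 1×1 = 1. Result coefficients: [4, 4, 1] → 4 + 4z + z^2

4 + 4z + z^2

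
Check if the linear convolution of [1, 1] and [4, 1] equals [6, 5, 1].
Recompute linear convolution of [1, 1] and [4, 1]: y[0] = 1×4 = 4; y[1] = 1×1 + 1×4 = 5; y[2] = 1×1 = 1 → [4, 5, 1]. Compare to given [6, 5, 1]: they differ at index 0: given 6, correct 4, so answer: No

No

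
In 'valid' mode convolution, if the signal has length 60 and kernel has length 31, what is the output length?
'Valid' mode counts only positions where the kernel fully overlaps the signal: m - n + 1 = 60 - 31 + 1 = 30

30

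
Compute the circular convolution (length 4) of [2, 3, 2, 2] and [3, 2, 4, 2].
Use y[k] = Σ_j f[j]·g[(k-j) mod 4]. y[0] = 2×3 + 3×2 + 2×4 + 2×2 = 24; y[1] = 2×2 + 3×3 + 2×2 + 2×4 = 25; y[2] = 2×4 + 3×2 + 2×3 + 2×2 = 24; y[3] = 2×2 + 3×4 + 2×2 + 2×3 = 26. Result: [24, 25, 24, 26]

[24, 25, 24, 26]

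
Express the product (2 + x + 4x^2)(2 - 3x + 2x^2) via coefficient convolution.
Ascending coefficients: a = [2, 1, 4], b = [2, -3, 2]. c[0] = 2×2 = 4; c[1] = 2×-3 + 1×2 = -4; c[2] = 2×2 + 1×-3 + 4×2 = 9; c[3] = 1×2 + 4×-3 = -10; c[4] = 4×2 = 8. Result coefficients: [4, -4, 9, -10, 8] → 4 - 4x + 9x^2 - 10x^3 + 8x^4

4 - 4x + 9x^2 - 10x^3 + 8x^4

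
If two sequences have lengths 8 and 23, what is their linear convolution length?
Linear/full convolution length: m + n - 1 = 8 + 23 - 1 = 30

30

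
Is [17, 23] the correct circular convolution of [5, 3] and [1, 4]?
Recompute circular convolution of [5, 3] and [1, 4]: y[0] = 5×1 + 3×4 = 17; y[1] = 5×4 + 3×1 = 23 → [17, 23]. Given [17, 23] matches, so answer: Yes

Yes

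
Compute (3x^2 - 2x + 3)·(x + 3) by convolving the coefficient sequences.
Ascending coefficients: a = [3, -2, 3], b = [3, 1]. c[0] = 3×3 = 9; c[1] = 3×1 + -2×3 = -3; c[2] = -2×1 + 3×3 = 7; c[3] = 3×1 = 3. Result coefficients: [9, -3, 7, 3] → 3x^3 + 7x^2 - 3x + 9

3x^3 + 7x^2 - 3x + 9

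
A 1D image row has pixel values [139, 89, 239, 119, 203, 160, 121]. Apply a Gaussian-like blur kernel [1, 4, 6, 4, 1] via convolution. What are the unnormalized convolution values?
Convolve image row [139, 89, 239, 119, 203, 160, 121] with kernel [1, 4, 6, 4, 1]: y[0] = 139×1 = 139; y[1] = 139×4 + 89×1 = 645; y[2] = 139×6 + 89×4 + 239×1 = 1429; y[3] = 139×4 + 89×6 + 239×4 + 119×1 = 2165; y[4] = 139×1 + 89×4 + 239×6 + 119×4 + 203×1 = 2608; y[5] = 89×1 + 239×4 + 119×6 + 203×4 + 160×1 = 2731; y[6] = 239×1 + 119×4 + 203×6 + 160×4 + 121×1 = 2694; y[7] = 119×1 + 203×4 + 160×6 + 121×4 = 2375; y[8] = 203×1 + 160×4 + 121×6 = 1569; y[9] = 160×1 + 121×4 = 644; y[10] = 121×1 = 121 → [139, 645, 1429, 2165, 2608, 2731, 2694, 2375, 1569, 644, 121]. Normalization factor = sum(kernel) = 16.

[139, 645, 1429, 2165, 2608, 2731, 2694, 2375, 1569, 644, 121]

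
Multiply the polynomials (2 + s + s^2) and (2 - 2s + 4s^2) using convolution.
Ascending coefficients: a = [2, 1, 1], b = [2, -2, 4]. c[0] = 2×2 = 4; c[1] = 2×-2 + 1×2 = -2; c[2] = 2×4 + 1×-2 + 1×2 = 8; c[3] = 1×4 + 1×-2 = 2; c[4] = 1×4 = 4. Result coefficients: [4, -2, 8, 2, 4] → 4 - 2s + 8s^2 + 2s^3 + 4s^4

4 - 2s + 8s^2 + 2s^3 + 4s^4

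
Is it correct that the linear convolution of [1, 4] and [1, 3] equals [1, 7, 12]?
Recompute linear convolution of [1, 4] and [1, 3]: y[0] = 1×1 = 1; y[1] = 1×3 + 4×1 = 7; y[2] = 4×3 = 12 → [1, 7, 12]. Given [1, 7, 12] matches, so answer: Yes

Yes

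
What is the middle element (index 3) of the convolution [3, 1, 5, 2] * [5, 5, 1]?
Use y[k] = Σ_i a[i]·b[k-i] at k=3. y[3] = 1×1 + 5×5 + 2×5 = 36

36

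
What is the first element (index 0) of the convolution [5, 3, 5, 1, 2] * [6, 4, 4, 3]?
Use y[k] = Σ_i a[i]·b[k-i] at k=0. y[0] = 5×6 = 30

30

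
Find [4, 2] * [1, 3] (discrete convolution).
y[0] = 4×1 = 4; y[1] = 4×3 + 2×1 = 14; y[2] = 2×3 = 6

[4, 14, 6]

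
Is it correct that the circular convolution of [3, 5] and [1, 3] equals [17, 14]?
Recompute circular convolution of [3, 5] and [1, 3]: y[0] = 3×1 + 5×3 = 18; y[1] = 3×3 + 5×1 = 14 → [18, 14]. Compare to given [17, 14]: they differ at index 0: given 17, correct 18, so answer: No

No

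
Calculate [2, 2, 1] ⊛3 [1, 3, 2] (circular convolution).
Use y[k] = Σ_j u[j]·v[(k-j) mod 3]. y[0] = 2×1 + 2×2 + 1×3 = 9; y[1] = 2×3 + 2×1 + 1×2 = 10; y[2] = 2×2 + 2×3 + 1×1 = 11. Result: [9, 10, 11]

[9, 10, 11]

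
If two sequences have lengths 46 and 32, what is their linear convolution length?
Linear/full convolution length: m + n - 1 = 46 + 32 - 1 = 77

77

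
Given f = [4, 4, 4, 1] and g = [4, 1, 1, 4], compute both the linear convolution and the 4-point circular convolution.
Linear: y_lin[0] = 4×4 = 16; y_lin[1] = 4×1 + 4×4 = 20; y_lin[2] = 4×1 + 4×1 + 4×4 = 24; y_lin[3] = 4×4 + 4×1 + 4×1 + 1×4 = 28; y_lin[4] = 4×4 + 4×1 + 1×1 = 21; y_lin[5] = 4×4 + 1×1 = 17; y_lin[6] = 1×4 = 4 → [16, 20, 24, 28, 21, 17, 4]. Circular (length 4): y[0] = 4×4 + 4×4 + 4×1 + 1×1 = 37; y[1] = 4×1 + 4×4 + 4×4 + 1×1 = 37; y[2] = 4×1 + 4×1 + 4×4 + 1×4 = 28; y[3] = 4×4 + 4×1 + 4×1 + 1×4 = 28 → [37, 37, 28, 28]

Linear: [16, 20, 24, 28, 21, 17, 4], Circular: [37, 37, 28, 28]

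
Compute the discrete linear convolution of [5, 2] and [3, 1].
y[0] = 5×3 = 15; y[1] = 5×1 + 2×3 = 11; y[2] = 2×1 = 2

[15, 11, 2]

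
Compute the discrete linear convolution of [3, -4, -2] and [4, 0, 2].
y[0] = 3×4 = 12; y[1] = 3×0 + -4×4 = -16; y[2] = 3×2 + -4×0 + -2×4 = -2; y[3] = -4×2 + -2×0 = -8; y[4] = -2×2 = -4

[12, -16, -2, -8, -4]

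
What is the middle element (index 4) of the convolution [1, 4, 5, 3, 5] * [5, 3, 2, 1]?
Use y[k] = Σ_i a[i]·b[k-i] at k=4. y[4] = 4×1 + 5×2 + 3×3 + 5×5 = 48

48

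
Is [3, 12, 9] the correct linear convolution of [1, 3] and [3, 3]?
Recompute linear convolution of [1, 3] and [3, 3]: y[0] = 1×3 = 3; y[1] = 1×3 + 3×3 = 12; y[2] = 3×3 = 9 → [3, 12, 9]. Given [3, 12, 9] matches, so answer: Yes

Yes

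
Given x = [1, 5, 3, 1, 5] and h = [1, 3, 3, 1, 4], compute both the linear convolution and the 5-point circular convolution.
Linear: y_lin[0] = 1×1 = 1; y_lin[1] = 1×3 + 5×1 = 8; y_lin[2] = 1×3 + 5×3 + 3×1 = 21; y_lin[3] = 1×1 + 5×3 + 3×3 + 1×1 = 26; y_lin[4] = 1×4 + 5×1 + 3×3 + 1×3 + 5×1 = 26; y_lin[5] = 5×4 + 3×1 + 1×3 + 5×3 = 41; y_lin[6] = 3×4 + 1×1 + 5×3 = 28; y_lin[7] = 1×4 + 5×1 = 9; y_lin[8] = 5×4 = 20 → [1, 8, 21, 26, 26, 41, 28, 9, 20]. Circular (length 5): y[0] = 1×1 + 5×4 + 3×1 + 1×3 + 5×3 = 42; y[1] = 1×3 + 5×1 + 3×4 + 1×1 + 5×3 = 36; y[2] = 1×3 + 5×3 + 3×1 + 1×4 + 5×1 = 30; y[3] = 1×1 + 5×3 + 3×3 + 1×1 + 5×4 = 46; y[4] = 1×4 + 5×1 + 3×3 + 1×3 + 5×1 = 26 → [42, 36, 30, 46, 26]

Linear: [1, 8, 21, 26, 26, 41, 28, 9, 20], Circular: [42, 36, 30, 46, 26]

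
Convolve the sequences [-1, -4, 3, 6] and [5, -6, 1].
y[0] = -1×5 = -5; y[1] = -1×-6 + -4×5 = -14; y[2] = -1×1 + -4×-6 + 3×5 = 38; y[3] = -4×1 + 3×-6 + 6×5 = 8; y[4] = 3×1 + 6×-6 = -33; y[5] = 6×1 = 6

[-5, -14, 38, 8, -33, 6]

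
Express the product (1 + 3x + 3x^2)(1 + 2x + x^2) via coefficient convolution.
Ascending coefficients: a = [1, 3, 3], b = [1, 2, 1]. c[0] = 1×1 = 1; c[1] = 1×2 + 3×1 = 5; c[2] = 1×1 + 3×2 + 3×1 = 10; c[3] = 3×1 + 3×2 = 9; c[4] = 3×1 = 3. Result coefficients: [1, 5, 10, 9, 3] → 1 + 5x + 10x^2 + 9x^3 + 3x^4

1 + 5x + 10x^2 + 9x^3 + 3x^4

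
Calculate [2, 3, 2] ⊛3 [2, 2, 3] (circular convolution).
Use y[k] = Σ_j a[j]·b[(k-j) mod 3]. y[0] = 2×2 + 3×3 + 2×2 = 17; y[1] = 2×2 + 3×2 + 2×3 = 16; y[2] = 2×3 + 3×2 + 2×2 = 16. Result: [17, 16, 16]

[17, 16, 16]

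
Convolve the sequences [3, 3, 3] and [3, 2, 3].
y[0] = 3×3 = 9; y[1] = 3×2 + 3×3 = 15; y[2] = 3×3 + 3×2 + 3×3 = 24; y[3] = 3×3 + 3×2 = 15; y[4] = 3×3 = 9

[9, 15, 24, 15, 9]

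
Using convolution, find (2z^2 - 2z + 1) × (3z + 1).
Ascending coefficients: a = [1, -2, 2], b = [1, 3]. c[0] = 1×1 = 1; c[1] = 1×3 + -2×1 = 1; c[2] = -2×3 + 2×1 = -4; c[3] = 2×3 = 6. Result coefficients: [1, 1, -4, 6] → 6z^3 - 4z^2 + z + 1

6z^3 - 4z^2 + z + 1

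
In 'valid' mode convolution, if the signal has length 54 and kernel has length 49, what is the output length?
'Valid' mode counts only positions where the kernel fully overlaps the signal: m - n + 1 = 54 - 49 + 1 = 6

6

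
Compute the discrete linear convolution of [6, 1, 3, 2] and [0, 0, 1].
y[0] = 6×0 = 0; y[1] = 6×0 + 1×0 = 0; y[2] = 6×1 + 1×0 + 3×0 = 6; y[3] = 1×1 + 3×0 + 2×0 = 1; y[4] = 3×1 + 2×0 = 3; y[5] = 2×1 = 2

[0, 0, 6, 1, 3, 2]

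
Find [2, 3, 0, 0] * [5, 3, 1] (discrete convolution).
y[0] = 2×5 = 10; y[1] = 2×3 + 3×5 = 21; y[2] = 2×1 + 3×3 + 0×5 = 11; y[3] = 3×1 + 0×3 + 0×5 = 3; y[4] = 0×1 + 0×3 = 0; y[5] = 0×1 = 0

[10, 21, 11, 3, 0, 0]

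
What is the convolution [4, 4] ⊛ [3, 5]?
y[0] = 4×3 = 12; y[1] = 4×5 + 4×3 = 32; y[2] = 4×5 = 20

[12, 32, 20]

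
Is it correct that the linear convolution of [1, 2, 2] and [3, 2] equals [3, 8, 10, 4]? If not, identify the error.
Recompute linear convolution of [1, 2, 2] and [3, 2]: y[0] = 1×3 = 3; y[1] = 1×2 + 2×3 = 8; y[2] = 2×2 + 2×3 = 10; y[3] = 2×2 = 4 → [3, 8, 10, 4]. Given [3, 8, 10, 4] matches, so answer: Yes

Yes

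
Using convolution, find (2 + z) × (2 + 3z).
Ascending coefficients: a = [2, 1], b = [2, 3]. c[0] = 2×2 = 4; c[1] = 2×3 + 1×2 = 8; c[2] = 1×3 = 3. Result coefficients: [4, 8, 3] → 4 + 8z + 3z^2

4 + 8z + 3z^2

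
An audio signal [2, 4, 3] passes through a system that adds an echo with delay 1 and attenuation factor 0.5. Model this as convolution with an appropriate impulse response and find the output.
Direct-path + delayed-attenuated-path model → impulse response h = [1, 0.5] (1 at lag 0, 0.5 at lag 1). Output y[n] = x[n] + 0.5·x[n - 1] (with x[n] = 0 outside 0..2): y[0] = 2 + 0.5×0 = 2; y[1] = 4 + 0.5×2 = 5.0; y[2] = 3 + 0.5×4 = 5.0; y[3] = 0 + 0.5×3 = 1.5. So y = [2, 5.0, 5.0, 1.5]

[2, 5.0, 5.0, 1.5]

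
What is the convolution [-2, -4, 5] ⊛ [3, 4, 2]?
y[0] = -2×3 = -6; y[1] = -2×4 + -4×3 = -20; y[2] = -2×2 + -4×4 + 5×3 = -5; y[3] = -4×2 + 5×4 = 12; y[4] = 5×2 = 10

[-6, -20, -5, 12, 10]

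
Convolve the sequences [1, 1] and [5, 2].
y[0] = 1×5 = 5; y[1] = 1×2 + 1×5 = 7; y[2] = 1×2 = 2

[5, 7, 2]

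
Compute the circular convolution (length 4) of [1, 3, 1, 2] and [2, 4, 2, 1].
Use y[k] = Σ_j s[j]·t[(k-j) mod 4]. y[0] = 1×2 + 3×1 + 1×2 + 2×4 = 15; y[1] = 1×4 + 3×2 + 1×1 + 2×2 = 15; y[2] = 1×2 + 3×4 + 1×2 + 2×1 = 18; y[3] = 1×1 + 3×2 + 1×4 + 2×2 = 15. Result: [15, 15, 18, 15]

[15, 15, 18, 15]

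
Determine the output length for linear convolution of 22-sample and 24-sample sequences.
Linear/full convolution length: m + n - 1 = 22 + 24 - 1 = 45

45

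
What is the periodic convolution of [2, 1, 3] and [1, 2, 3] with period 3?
Use y[k] = Σ_j u[j]·v[(k-j) mod 3]. y[0] = 2×1 + 1×3 + 3×2 = 11; y[1] = 2×2 + 1×1 + 3×3 = 14; y[2] = 2×3 + 1×2 + 3×1 = 11. Result: [11, 14, 11]

[11, 14, 11]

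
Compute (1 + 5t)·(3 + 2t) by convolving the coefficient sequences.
Ascending coefficients: a = [1, 5], b = [3, 2]. c[0] = 1×3 = 3; c[1] = 1×2 + 5×3 = 17; c[2] = 5×2 = 10. Result coefficients: [3, 17, 10] → 3 + 17t + 10t^2

3 + 17t + 10t^2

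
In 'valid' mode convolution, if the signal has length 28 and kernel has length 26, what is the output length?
'Valid' mode counts only positions where the kernel fully overlaps the signal: m - n + 1 = 28 - 26 + 1 = 3

3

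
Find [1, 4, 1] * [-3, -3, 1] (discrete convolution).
y[0] = 1×-3 = -3; y[1] = 1×-3 + 4×-3 = -15; y[2] = 1×1 + 4×-3 + 1×-3 = -14; y[3] = 4×1 + 1×-3 = 1; y[4] = 1×1 = 1

[-3, -15, -14, 1, 1]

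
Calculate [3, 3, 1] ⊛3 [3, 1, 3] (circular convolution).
Use y[k] = Σ_j s[j]·t[(k-j) mod 3]. y[0] = 3×3 + 3×3 + 1×1 = 19; y[1] = 3×1 + 3×3 + 1×3 = 15; y[2] = 3×3 + 3×1 + 1×3 = 15. Result: [19, 15, 15]

[19, 15, 15]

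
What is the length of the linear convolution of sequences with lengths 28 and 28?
Linear/full convolution length: m + n - 1 = 28 + 28 - 1 = 55

55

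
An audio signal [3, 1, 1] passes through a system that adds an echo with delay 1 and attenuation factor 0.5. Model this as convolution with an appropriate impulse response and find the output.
Direct-path + delayed-attenuated-path model → impulse response h = [1, 0.5] (1 at lag 0, 0.5 at lag 1). Output y[n] = x[n] + 0.5·x[n - 1] (with x[n] = 0 outside 0..2): y[0] = 3 + 0.5×0 = 3; y[1] = 1 + 0.5×3 = 2.5; y[2] = 1 + 0.5×1 = 1.5; y[3] = 0 + 0.5×1 = 0.5. So y = [3, 2.5, 1.5, 0.5]

[3, 2.5, 1.5, 0.5]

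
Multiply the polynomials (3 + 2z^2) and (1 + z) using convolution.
Ascending coefficients: a = [3, 0, 2], b = [1, 1]. c[0] = 3×1 = 3; c[1] = 3×1 + 0×1 = 3; c[2] = 0×1 + 2×1 = 2; c[3] = 2×1 = 2. Result coefficients: [3, 3, 2, 2] → 3 + 3z + 2z^2 + 2z^3

3 + 3z + 2z^2 + 2z^3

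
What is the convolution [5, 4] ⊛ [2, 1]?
y[0] = 5×2 = 10; y[1] = 5×1 + 4×2 = 13; y[2] = 4×1 = 4

[10, 13, 4]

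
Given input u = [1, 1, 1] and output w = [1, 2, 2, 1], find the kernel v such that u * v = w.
Output length 4 = len(u) + len(v) - 1 ⇒ len(v) = 2. Solve v forward using v[k] = (w[k] - Σ_{i≥1} u[i]·v[k-i]) / u[0]: v[0] = w[0] / u[0] = 1 / 1 = 1; v[1] = (w[1] - 1×1) / u[0] = (2 - 1×1) / 1 = 1. So v = [1, 1]. Forward-check [1, 1, 1] * [1, 1]: w[0] = 1×1 = 1; w[1] = 1×1 + 1×1 = 2; w[2] = 1×1 + 1×1 = 2; w[3] = 1×1 = 1 → [1, 2, 2, 1] ✓

[1, 1]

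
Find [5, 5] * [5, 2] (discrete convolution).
y[0] = 5×5 = 25; y[1] = 5×2 + 5×5 = 35; y[2] = 5×2 = 10

[25, 35, 10]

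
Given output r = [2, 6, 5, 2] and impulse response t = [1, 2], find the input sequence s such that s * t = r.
Deconvolve r=[2, 6, 5, 2] by t=[1, 2]. Since t[0]=1, solve forward: s[0] = r[0] / 1 = 2; s[1] = (r[1] - 2×2) / 1 = 2; s[2] = (r[2] - 2×2) / 1 = 1. So s = [2, 2, 1]. Check by forward convolution: r[0] = 2×1 = 2; r[1] = 2×2 + 2×1 = 6; r[2] = 2×2 + 1×1 = 5; r[3] = 1×2 = 2

[2, 2, 1]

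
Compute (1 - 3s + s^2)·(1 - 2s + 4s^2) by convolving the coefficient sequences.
Ascending coefficients: a = [1, -3, 1], b = [1, -2, 4]. c[0] = 1×1 = 1; c[1] = 1×-2 + -3×1 = -5; c[2] = 1×4 + -3×-2 + 1×1 = 11; c[3] = -3×4 + 1×-2 = -14; c[4] = 1×4 = 4. Result coefficients: [1, -5, 11, -14, 4] → 1 - 5s + 11s^2 - 14s^3 + 4s^4

1 - 5s + 11s^2 - 14s^3 + 4s^4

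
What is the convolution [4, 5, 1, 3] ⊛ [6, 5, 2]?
y[0] = 4×6 = 24; y[1] = 4×5 + 5×6 = 50; y[2] = 4×2 + 5×5 + 1×6 = 39; y[3] = 5×2 + 1×5 + 3×6 = 33; y[4] = 1×2 + 3×5 = 17; y[5] = 3×2 = 6

[24, 50, 39, 33, 17, 6]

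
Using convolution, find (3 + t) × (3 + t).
Ascending coefficients: a = [3, 1], b = [3, 1]. c[0] = 3×3 = 9; c[1] = 3×1 + 1×3 = 6; c[2] = 1×1 = 1. Result coefficients: [9, 6, 1] → 9 + 6t + t^2

9 + 6t + t^2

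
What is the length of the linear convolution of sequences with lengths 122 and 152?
Linear/full convolution length: m + n - 1 = 122 + 152 - 1 = 273

273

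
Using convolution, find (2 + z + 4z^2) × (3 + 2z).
Ascending coefficients: a = [2, 1, 4], b = [3, 2]. c[0] = 2×3 = 6; c[1] = 2×2 + 1×3 = 7; c[2] = 1×2 + 4×3 = 14; c[3] = 4×2 = 8. Result coefficients: [6, 7, 14, 8] → 6 + 7z + 14z^2 + 8z^3

6 + 7z + 14z^2 + 8z^3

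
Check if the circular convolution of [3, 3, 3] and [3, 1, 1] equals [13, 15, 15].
Recompute circular convolution of [3, 3, 3] and [3, 1, 1]: y[0] = 3×3 + 3×1 + 3×1 = 15; y[1] = 3×1 + 3×3 + 3×1 = 15; y[2] = 3×1 + 3×1 + 3×3 = 15 → [15, 15, 15]. Compare to given [13, 15, 15]: they differ at index 0: given 13, correct 15, so answer: No

No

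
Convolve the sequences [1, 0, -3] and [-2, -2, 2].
y[0] = 1×-2 = -2; y[1] = 1×-2 + 0×-2 = -2; y[2] = 1×2 + 0×-2 + -3×-2 = 8; y[3] = 0×2 + -3×-2 = 6; y[4] = -3×2 = -6

[-2, -2, 8, 6, -6]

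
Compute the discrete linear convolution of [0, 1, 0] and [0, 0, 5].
y[0] = 0×0 = 0; y[1] = 0×0 + 1×0 = 0; y[2] = 0×5 + 1×0 + 0×0 = 0; y[3] = 1×5 + 0×0 = 5; y[4] = 0×5 = 0

[0, 0, 0, 5, 0]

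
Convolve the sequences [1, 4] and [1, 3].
y[0] = 1×1 = 1; y[1] = 1×3 + 4×1 = 7; y[2] = 4×3 = 12

[1, 7, 12]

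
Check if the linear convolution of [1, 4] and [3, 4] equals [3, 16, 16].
Recompute linear convolution of [1, 4] and [3, 4]: y[0] = 1×3 = 3; y[1] = 1×4 + 4×3 = 16; y[2] = 4×4 = 16 → [3, 16, 16]. Given [3, 16, 16] matches, so answer: Yes

Yes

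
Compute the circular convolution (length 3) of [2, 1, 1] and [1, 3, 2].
Use y[k] = Σ_j f[j]·g[(k-j) mod 3]. y[0] = 2×1 + 1×2 + 1×3 = 7; y[1] = 2×3 + 1×1 + 1×2 = 9; y[2] = 2×2 + 1×3 + 1×1 = 8. Result: [7, 9, 8]

[7, 9, 8]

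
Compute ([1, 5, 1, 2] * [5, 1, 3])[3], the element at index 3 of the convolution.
Use y[k] = Σ_i a[i]·b[k-i] at k=3. y[3] = 5×3 + 1×1 + 2×5 = 26

26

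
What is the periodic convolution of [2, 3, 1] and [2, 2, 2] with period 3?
Use y[k] = Σ_j f[j]·g[(k-j) mod 3]. y[0] = 2×2 + 3×2 + 1×2 = 12; y[1] = 2×2 + 3×2 + 1×2 = 12; y[2] = 2×2 + 3×2 + 1×2 = 12. Result: [12, 12, 12]

[12, 12, 12]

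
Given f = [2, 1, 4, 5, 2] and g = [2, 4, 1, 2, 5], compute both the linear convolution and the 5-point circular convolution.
Linear: y_lin[0] = 2×2 = 4; y_lin[1] = 2×4 + 1×2 = 10; y_lin[2] = 2×1 + 1×4 + 4×2 = 14; y_lin[3] = 2×2 + 1×1 + 4×4 + 5×2 = 31; y_lin[4] = 2×5 + 1×2 + 4×1 + 5×4 + 2×2 = 40; y_lin[5] = 1×5 + 4×2 + 5×1 + 2×4 = 26; y_lin[6] = 4×5 + 5×2 + 2×1 = 32; y_lin[7] = 5×5 + 2×2 = 29; y_lin[8] = 2×5 = 10 → [4, 10, 14, 31, 40, 26, 32, 29, 10]. Circular (length 5): y[0] = 2×2 + 1×5 + 4×2 + 5×1 + 2×4 = 30; y[1] = 2×4 + 1×2 + 4×5 + 5×2 + 2×1 = 42; y[2] = 2×1 + 1×4 + 4×2 + 5×5 + 2×2 = 43; y[3] = 2×2 + 1×1 + 4×4 + 5×2 + 2×5 = 41; y[4] = 2×5 + 1×2 + 4×1 + 5×4 + 2×2 = 40 → [30, 42, 43, 41, 40]

Linear: [4, 10, 14, 31, 40, 26, 32, 29, 10], Circular: [30, 42, 43, 41, 40]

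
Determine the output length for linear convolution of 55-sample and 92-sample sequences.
Linear/full convolution length: m + n - 1 = 55 + 92 - 1 = 146

146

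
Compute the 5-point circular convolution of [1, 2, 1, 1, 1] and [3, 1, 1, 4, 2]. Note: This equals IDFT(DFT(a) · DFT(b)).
Either evaluate y[k] = Σ_j a[j]·b[(k-j) mod 5] directly, or use IDFT(DFT(a) · DFT(b)). y[0] = 1×3 + 2×2 + 1×4 + 1×1 + 1×1 = 13; y[1] = 1×1 + 2×3 + 1×2 + 1×4 + 1×1 = 14; y[2] = 1×1 + 2×1 + 1×3 + 1×2 + 1×4 = 12; y[3] = 1×4 + 2×1 + 1×1 + 1×3 + 1×2 = 12; y[4] = 1×2 + 2×4 + 1×1 + 1×1 + 1×3 = 15. Result: [13, 14, 12, 12, 15]

[13, 14, 12, 12, 15]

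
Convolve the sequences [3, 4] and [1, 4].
y[0] = 3×1 = 3; y[1] = 3×4 + 4×1 = 16; y[2] = 4×4 = 16

[3, 16, 16]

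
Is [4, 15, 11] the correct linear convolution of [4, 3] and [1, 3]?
Recompute linear convolution of [4, 3] and [1, 3]: y[0] = 4×1 = 4; y[1] = 4×3 + 3×1 = 15; y[2] = 3×3 = 9 → [4, 15, 9]. Compare to given [4, 15, 11]: they differ at index 2: given 11, correct 9, so answer: No

No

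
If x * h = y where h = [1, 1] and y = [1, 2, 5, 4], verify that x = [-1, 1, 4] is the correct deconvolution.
Forward-compute [-1, 1, 4] * [1, 1]: y[0] = -1×1 = -1; y[1] = -1×1 + 1×1 = 0; y[2] = 1×1 + 4×1 = 5; y[3] = 4×1 = 4 → [-1, 0, 5, 4]. Does not match given y = [1, 2, 5, 4].

Not verified. [-1, 1, 4] * [1, 1] = [-1, 0, 5, 4], which differs from [1, 2, 5, 4] at index 0.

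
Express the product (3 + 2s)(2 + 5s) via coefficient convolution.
Ascending coefficients: a = [3, 2], b = [2, 5]. c[0] = 3×2 = 6; c[1] = 3×5 + 2×2 = 19; c[2] = 2×5 = 10. Result coefficients: [6, 19, 10] → 6 + 19s + 10s^2

6 + 19s + 10s^2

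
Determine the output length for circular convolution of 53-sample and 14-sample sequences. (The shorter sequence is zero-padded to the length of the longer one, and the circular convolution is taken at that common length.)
Circular convolution (zero-padding the shorter input) has length max(m, n) = max(53, 14) = 53

53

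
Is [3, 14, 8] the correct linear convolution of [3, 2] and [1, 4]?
Recompute linear convolution of [3, 2] and [1, 4]: y[0] = 3×1 = 3; y[1] = 3×4 + 2×1 = 14; y[2] = 2×4 = 8 → [3, 14, 8]. Given [3, 14, 8] matches, so answer: Yes

Yes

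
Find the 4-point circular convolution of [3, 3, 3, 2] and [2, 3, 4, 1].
Use y[k] = Σ_j x[j]·h[(k-j) mod 4]. y[0] = 3×2 + 3×1 + 3×4 + 2×3 = 27; y[1] = 3×3 + 3×2 + 3×1 + 2×4 = 26; y[2] = 3×4 + 3×3 + 3×2 + 2×1 = 29; y[3] = 3×1 + 3×4 + 3×3 + 2×2 = 28. Result: [27, 26, 29, 28]

[27, 26, 29, 28]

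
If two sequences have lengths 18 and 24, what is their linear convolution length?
Linear/full convolution length: m + n - 1 = 18 + 24 - 1 = 41

41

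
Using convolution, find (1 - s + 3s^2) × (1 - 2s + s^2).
Ascending coefficients: a = [1, -1, 3], b = [1, -2, 1]. c[0] = 1×1 = 1; c[1] = 1×-2 + -1×1 = -3; c[2] = 1×1 + -1×-2 + 3×1 = 6; c[3] = -1×1 + 3×-2 = -7; c[4] = 3×1 = 3. Result coefficients: [1, -3, 6, -7, 3] → 1 - 3s + 6s^2 - 7s^3 + 3s^4

1 - 3s + 6s^2 - 7s^3 + 3s^4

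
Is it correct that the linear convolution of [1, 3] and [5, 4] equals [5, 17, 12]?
Recompute linear convolution of [1, 3] and [5, 4]: y[0] = 1×5 = 5; y[1] = 1×4 + 3×5 = 19; y[2] = 3×4 = 12 → [5, 19, 12]. Compare to given [5, 17, 12]: they differ at index 1: given 17, correct 19, so answer: No

No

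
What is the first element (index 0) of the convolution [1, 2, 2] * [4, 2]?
Use y[k] = Σ_i a[i]·b[k-i] at k=0. y[0] = 1×4 = 4

4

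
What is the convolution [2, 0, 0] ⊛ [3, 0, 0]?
y[0] = 2×3 = 6; y[1] = 2×0 + 0×3 = 0; y[2] = 2×0 + 0×0 + 0×3 = 0; y[3] = 0×0 + 0×0 = 0; y[4] = 0×0 = 0

[6, 0, 0, 0, 0]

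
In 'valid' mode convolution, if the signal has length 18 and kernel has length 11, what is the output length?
'Valid' mode counts only positions where the kernel fully overlaps the signal: m - n + 1 = 18 - 11 + 1 = 8

8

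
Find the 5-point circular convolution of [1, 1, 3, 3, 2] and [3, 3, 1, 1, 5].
Use y[k] = Σ_j s[j]·t[(k-j) mod 5]. y[0] = 1×3 + 1×5 + 3×1 + 3×1 + 2×3 = 20; y[1] = 1×3 + 1×3 + 3×5 + 3×1 + 2×1 = 26; y[2] = 1×1 + 1×3 + 3×3 + 3×5 + 2×1 = 30; y[3] = 1×1 + 1×1 + 3×3 + 3×3 + 2×5 = 30; y[4] = 1×5 + 1×1 + 3×1 + 3×3 + 2×3 = 24. Result: [20, 26, 30, 30, 24]

[20, 26, 30, 30, 24]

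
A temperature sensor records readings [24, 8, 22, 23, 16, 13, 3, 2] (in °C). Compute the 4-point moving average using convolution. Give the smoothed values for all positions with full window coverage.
4-point moving average kernel = [1, 1, 1, 1]. Apply in 'valid' mode (full window coverage): avg[0] = (24 + 8 + 22 + 23) / 4 = 19.25; avg[1] = (8 + 22 + 23 + 16) / 4 = 17.25; avg[2] = (22 + 23 + 16 + 13) / 4 = 18.5; avg[3] = (23 + 16 + 13 + 3) / 4 = 13.75; avg[4] = (16 + 13 + 3 + 2) / 4 = 8.5. Smoothed values: [19.25, 17.25, 18.5, 13.75, 8.5]

[19.25, 17.25, 18.5, 13.75, 8.5]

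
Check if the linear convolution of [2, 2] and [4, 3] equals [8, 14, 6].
Recompute linear convolution of [2, 2] and [4, 3]: y[0] = 2×4 = 8; y[1] = 2×3 + 2×4 = 14; y[2] = 2×3 = 6 → [8, 14, 6]. Given [8, 14, 6] matches, so answer: Yes

Yes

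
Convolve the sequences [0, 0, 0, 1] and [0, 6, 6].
y[0] = 0×0 = 0; y[1] = 0×6 + 0×0 = 0; y[2] = 0×6 + 0×6 + 0×0 = 0; y[3] = 0×6 + 0×6 + 1×0 = 0; y[4] = 0×6 + 1×6 = 6; y[5] = 1×6 = 6

[0, 0, 0, 0, 6, 6]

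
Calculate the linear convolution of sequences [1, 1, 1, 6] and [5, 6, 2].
y[0] = 1×5 = 5; y[1] = 1×6 + 1×5 = 11; y[2] = 1×2 + 1×6 + 1×5 = 13; y[3] = 1×2 + 1×6 + 6×5 = 38; y[4] = 1×2 + 6×6 = 38; y[5] = 6×2 = 12

[5, 11, 13, 38, 38, 12]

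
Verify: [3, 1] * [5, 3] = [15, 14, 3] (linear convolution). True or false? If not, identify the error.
Recompute linear convolution of [3, 1] and [5, 3]: y[0] = 3×5 = 15; y[1] = 3×3 + 1×5 = 14; y[2] = 1×3 = 3 → [15, 14, 3]. Given [15, 14, 3] matches, so answer: Yes

Yes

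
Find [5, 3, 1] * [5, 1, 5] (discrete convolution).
y[0] = 5×5 = 25; y[1] = 5×1 + 3×5 = 20; y[2] = 5×5 + 3×1 + 1×5 = 33; y[3] = 3×5 + 1×1 = 16; y[4] = 1×5 = 5

[25, 20, 33, 16, 5]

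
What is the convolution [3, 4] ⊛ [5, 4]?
y[0] = 3×5 = 15; y[1] = 3×4 + 4×5 = 32; y[2] = 4×4 = 16

[15, 32, 16]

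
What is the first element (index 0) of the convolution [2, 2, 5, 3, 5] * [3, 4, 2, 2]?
Use y[k] = Σ_i a[i]·b[k-i] at k=0. y[0] = 2×3 = 6

6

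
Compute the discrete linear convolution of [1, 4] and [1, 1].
y[0] = 1×1 = 1; y[1] = 1×1 + 4×1 = 5; y[2] = 4×1 = 4

[1, 5, 4]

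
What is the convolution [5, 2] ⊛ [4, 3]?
y[0] = 5×4 = 20; y[1] = 5×3 + 2×4 = 23; y[2] = 2×3 = 6

[20, 23, 6]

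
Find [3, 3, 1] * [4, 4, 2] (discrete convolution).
y[0] = 3×4 = 12; y[1] = 3×4 + 3×4 = 24; y[2] = 3×2 + 3×4 + 1×4 = 22; y[3] = 3×2 + 1×4 = 10; y[4] = 1×2 = 2

[12, 24, 22, 10, 2]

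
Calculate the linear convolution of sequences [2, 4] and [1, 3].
y[0] = 2×1 = 2; y[1] = 2×3 + 4×1 = 10; y[2] = 4×3 = 12

[2, 10, 12]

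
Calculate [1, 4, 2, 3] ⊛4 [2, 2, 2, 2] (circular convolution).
Use y[k] = Σ_j x[j]·h[(k-j) mod 4]. y[0] = 1×2 + 4×2 + 2×2 + 3×2 = 20; y[1] = 1×2 + 4×2 + 2×2 + 3×2 = 20; y[2] = 1×2 + 4×2 + 2×2 + 3×2 = 20; y[3] = 1×2 + 4×2 + 2×2 + 3×2 = 20. Result: [20, 20, 20, 20]

[20, 20, 20, 20]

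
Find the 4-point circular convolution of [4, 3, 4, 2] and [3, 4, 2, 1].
Use y[k] = Σ_j a[j]·b[(k-j) mod 4]. y[0] = 4×3 + 3×1 + 4×2 + 2×4 = 31; y[1] = 4×4 + 3×3 + 4×1 + 2×2 = 33; y[2] = 4×2 + 3×4 + 4×3 + 2×1 = 34; y[3] = 4×1 + 3×2 + 4×4 + 2×3 = 32. Result: [31, 33, 34, 32]

[31, 33, 34, 32]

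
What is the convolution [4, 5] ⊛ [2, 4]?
y[0] = 4×2 = 8; y[1] = 4×4 + 5×2 = 26; y[2] = 5×4 = 20

[8, 26, 20]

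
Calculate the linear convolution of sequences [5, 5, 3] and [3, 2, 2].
y[0] = 5×3 = 15; y[1] = 5×2 + 5×3 = 25; y[2] = 5×2 + 5×2 + 3×3 = 29; y[3] = 5×2 + 3×2 = 16; y[4] = 3×2 = 6

[15, 25, 29, 16, 6]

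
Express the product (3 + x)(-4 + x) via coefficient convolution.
Ascending coefficients: a = [3, 1], b = [-4, 1]. c[0] = 3×-4 = -12; c[1] = 3×1 + 1×-4 = -1; c[2] = 1×1 = 1. Result coefficients: [-12, -1, 1] → -12 - x + x^2

-12 - x + x^2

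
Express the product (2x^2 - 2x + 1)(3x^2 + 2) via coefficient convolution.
Ascending coefficients: a = [1, -2, 2], b = [2, 0, 3]. c[0] = 1×2 = 2; c[1] = 1×0 + -2×2 = -4; c[2] = 1×3 + -2×0 + 2×2 = 7; c[3] = -2×3 + 2×0 = -6; c[4] = 2×3 = 6. Result coefficients: [2, -4, 7, -6, 6] → 6x^4 - 6x^3 + 7x^2 - 4x + 2

6x^4 - 6x^3 + 7x^2 - 4x + 2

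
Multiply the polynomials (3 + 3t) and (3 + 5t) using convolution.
Ascending coefficients: a = [3, 3], b = [3, 5]. c[0] = 3×3 = 9; c[1] = 3×5 + 3×3 = 24; c[2] = 3×5 = 15. Result coefficients: [9, 24, 15] → 9 + 24t + 15t^2

9 + 24t + 15t^2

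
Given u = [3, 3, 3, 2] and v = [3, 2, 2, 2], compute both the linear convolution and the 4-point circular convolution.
Linear: y_lin[0] = 3×3 = 9; y_lin[1] = 3×2 + 3×3 = 15; y_lin[2] = 3×2 + 3×2 + 3×3 = 21; y_lin[3] = 3×2 + 3×2 + 3×2 + 2×3 = 24; y_lin[4] = 3×2 + 3×2 + 2×2 = 16; y_lin[5] = 3×2 + 2×2 = 10; y_lin[6] = 2×2 = 4 → [9, 15, 21, 24, 16, 10, 4]. Circular (length 4): y[0] = 3×3 + 3×2 + 3×2 + 2×2 = 25; y[1] = 3×2 + 3×3 + 3×2 + 2×2 = 25; y[2] = 3×2 + 3×2 + 3×3 + 2×2 = 25; y[3] = 3×2 + 3×2 + 3×2 + 2×3 = 24 → [25, 25, 25, 24]

Linear: [9, 15, 21, 24, 16, 10, 4], Circular: [25, 25, 25, 24]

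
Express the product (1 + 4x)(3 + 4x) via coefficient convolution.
Ascending coefficients: a = [1, 4], b = [3, 4]. c[0] = 1×3 = 3; c[1] = 1×4 + 4×3 = 16; c[2] = 4×4 = 16. Result coefficients: [3, 16, 16] → 3 + 16x + 16x^2

3 + 16x + 16x^2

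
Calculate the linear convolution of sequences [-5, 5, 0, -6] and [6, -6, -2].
y[0] = -5×6 = -30; y[1] = -5×-6 + 5×6 = 60; y[2] = -5×-2 + 5×-6 + 0×6 = -20; y[3] = 5×-2 + 0×-6 + -6×6 = -46; y[4] = 0×-2 + -6×-6 = 36; y[5] = -6×-2 = 12

[-30, 60, -20, -46, 36, 12]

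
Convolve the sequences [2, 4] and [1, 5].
y[0] = 2×1 = 2; y[1] = 2×5 + 4×1 = 14; y[2] = 4×5 = 20

[2, 14, 20]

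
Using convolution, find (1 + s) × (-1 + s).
Ascending coefficients: a = [1, 1], b = [-1, 1]. c[0] = 1×-1 = -1; c[1] = 1×1 + 1×-1 = 0; c[2] = 1×1 = 1. Result coefficients: [-1, 0, 1] → -1 + s^2

-1 + s^2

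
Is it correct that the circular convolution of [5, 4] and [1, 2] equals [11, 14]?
Recompute circular convolution of [5, 4] and [1, 2]: y[0] = 5×1 + 4×2 = 13; y[1] = 5×2 + 4×1 = 14 → [13, 14]. Compare to given [11, 14]: they differ at index 0: given 11, correct 13, so answer: No

No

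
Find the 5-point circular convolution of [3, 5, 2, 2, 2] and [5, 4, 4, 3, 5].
Use y[k] = Σ_j x[j]·h[(k-j) mod 5]. y[0] = 3×5 + 5×5 + 2×3 + 2×4 + 2×4 = 62; y[1] = 3×4 + 5×5 + 2×5 + 2×3 + 2×4 = 61; y[2] = 3×4 + 5×4 + 2×5 + 2×5 + 2×3 = 58; y[3] = 3×3 + 5×4 + 2×4 + 2×5 + 2×5 = 57; y[4] = 3×5 + 5×3 + 2×4 + 2×4 + 2×5 = 56. Result: [62, 61, 58, 57, 56]

[62, 61, 58, 57, 56]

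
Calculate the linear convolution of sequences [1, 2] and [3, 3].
y[0] = 1×3 = 3; y[1] = 1×3 + 2×3 = 9; y[2] = 2×3 = 6

[3, 9, 6]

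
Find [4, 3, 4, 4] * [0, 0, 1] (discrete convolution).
y[0] = 4×0 = 0; y[1] = 4×0 + 3×0 = 0; y[2] = 4×1 + 3×0 + 4×0 = 4; y[3] = 3×1 + 4×0 + 4×0 = 3; y[4] = 4×1 + 4×0 = 4; y[5] = 4×1 = 4

[0, 0, 4, 3, 4, 4]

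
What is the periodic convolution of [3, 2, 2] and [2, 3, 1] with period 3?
Use y[k] = Σ_j a[j]·b[(k-j) mod 3]. y[0] = 3×2 + 2×1 + 2×3 = 14; y[1] = 3×3 + 2×2 + 2×1 = 15; y[2] = 3×1 + 2×3 + 2×2 = 13. Result: [14, 15, 13]

[14, 15, 13]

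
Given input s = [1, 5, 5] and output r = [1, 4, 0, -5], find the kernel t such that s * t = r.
Output length 4 = len(s) + len(t) - 1 ⇒ len(t) = 2. Solve t forward using t[k] = (r[k] - Σ_{i≥1} s[i]·t[k-i]) / s[0]: t[0] = r[0] / s[0] = 1 / 1 = 1; t[1] = (r[1] - 5×1) / s[0] = (4 - 5×1) / 1 = -1. So t = [1, -1]. Forward-check [1, 5, 5] * [1, -1]: r[0] = 1×1 = 1; r[1] = 1×-1 + 5×1 = 4; r[2] = 5×-1 + 5×1 = 0; r[3] = 5×-1 = -5 → [1, 4, 0, -5] ✓

[1, -1]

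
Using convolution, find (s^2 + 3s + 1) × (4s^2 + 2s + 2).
Ascending coefficients: a = [1, 3, 1], b = [2, 2, 4]. c[0] = 1×2 = 2; c[1] = 1×2 + 3×2 = 8; c[2] = 1×4 + 3×2 + 1×2 = 12; c[3] = 3×4 + 1×2 = 14; c[4] = 1×4 = 4. Result coefficients: [2, 8, 12, 14, 4] → 4s^4 + 14s^3 + 12s^2 + 8s + 2

4s^4 + 14s^3 + 12s^2 + 8s + 2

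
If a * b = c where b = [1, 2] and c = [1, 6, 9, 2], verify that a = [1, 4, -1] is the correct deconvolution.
Forward-compute [1, 4, -1] * [1, 2]: c[0] = 1×1 = 1; c[1] = 1×2 + 4×1 = 6; c[2] = 4×2 + -1×1 = 7; c[3] = -1×2 = -2 → [1, 6, 7, -2]. Does not match given c = [1, 6, 9, 2].

Not verified. [1, 4, -1] * [1, 2] = [1, 6, 7, -2], which differs from [1, 6, 9, 2] at index 2.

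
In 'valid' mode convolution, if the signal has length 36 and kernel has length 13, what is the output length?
'Valid' mode counts only positions where the kernel fully overlaps the signal: m - n + 1 = 36 - 13 + 1 = 24

24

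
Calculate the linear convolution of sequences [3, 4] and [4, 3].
y[0] = 3×4 = 12; y[1] = 3×3 + 4×4 = 25; y[2] = 4×3 = 12

[12, 25, 12]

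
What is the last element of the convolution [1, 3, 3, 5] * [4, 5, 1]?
Use y[k] = Σ_i a[i]·b[k-i] at k=5. y[5] = 5×1 = 5

5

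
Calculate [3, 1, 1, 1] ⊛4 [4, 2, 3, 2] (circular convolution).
Use y[k] = Σ_j u[j]·v[(k-j) mod 4]. y[0] = 3×4 + 1×2 + 1×3 + 1×2 = 19; y[1] = 3×2 + 1×4 + 1×2 + 1×3 = 15; y[2] = 3×3 + 1×2 + 1×4 + 1×2 = 17; y[3] = 3×2 + 1×3 + 1×2 + 1×4 = 15. Result: [19, 15, 17, 15]

[19, 15, 17, 15]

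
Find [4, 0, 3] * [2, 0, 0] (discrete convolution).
y[0] = 4×2 = 8; y[1] = 4×0 + 0×2 = 0; y[2] = 4×0 + 0×0 + 3×2 = 6; y[3] = 0×0 + 3×0 = 0; y[4] = 3×0 = 0

[8, 0, 6, 0, 0]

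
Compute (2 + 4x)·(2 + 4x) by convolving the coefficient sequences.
Ascending coefficients: a = [2, 4], b = [2, 4]. c[0] = 2×2 = 4; c[1] = 2×4 + 4×2 = 16; c[2] = 4×4 = 16. Result coefficients: [4, 16, 16] → 4 + 16x + 16x^2

4 + 16x + 16x^2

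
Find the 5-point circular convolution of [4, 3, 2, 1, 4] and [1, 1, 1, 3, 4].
Use y[k] = Σ_j s[j]·t[(k-j) mod 5]. y[0] = 4×1 + 3×4 + 2×3 + 1×1 + 4×1 = 27; y[1] = 4×1 + 3×1 + 2×4 + 1×3 + 4×1 = 22; y[2] = 4×1 + 3×1 + 2×1 + 1×4 + 4×3 = 25; y[3] = 4×3 + 3×1 + 2×1 + 1×1 + 4×4 = 34; y[4] = 4×4 + 3×3 + 2×1 + 1×1 + 4×1 = 32. Result: [27, 22, 25, 34, 32]

[27, 22, 25, 34, 32]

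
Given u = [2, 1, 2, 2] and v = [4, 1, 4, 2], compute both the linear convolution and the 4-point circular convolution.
Linear: y_lin[0] = 2×4 = 8; y_lin[1] = 2×1 + 1×4 = 6; y_lin[2] = 2×4 + 1×1 + 2×4 = 17; y_lin[3] = 2×2 + 1×4 + 2×1 + 2×4 = 18; y_lin[4] = 1×2 + 2×4 + 2×1 = 12; y_lin[5] = 2×2 + 2×4 = 12; y_lin[6] = 2×2 = 4 → [8, 6, 17, 18, 12, 12, 4]. Circular (length 4): y[0] = 2×4 + 1×2 + 2×4 + 2×1 = 20; y[1] = 2×1 + 1×4 + 2×2 + 2×4 = 18; y[2] = 2×4 + 1×1 + 2×4 + 2×2 = 21; y[3] = 2×2 + 1×4 + 2×1 + 2×4 = 18 → [20, 18, 21, 18]

Linear: [8, 6, 17, 18, 12, 12, 4], Circular: [20, 18, 21, 18]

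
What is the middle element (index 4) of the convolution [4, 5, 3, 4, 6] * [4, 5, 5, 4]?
Use y[k] = Σ_i a[i]·b[k-i] at k=4. y[4] = 5×4 + 3×5 + 4×5 + 6×4 = 79

79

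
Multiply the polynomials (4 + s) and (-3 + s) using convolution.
Ascending coefficients: a = [4, 1], b = [-3, 1]. c[0] = 4×-3 = -12; c[1] = 4×1 + 1×-3 = 1; c[2] = 1×1 = 1. Result coefficients: [-12, 1, 1] → -12 + s + s^2

-12 + s + s^2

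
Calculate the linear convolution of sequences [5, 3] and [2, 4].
y[0] = 5×2 = 10; y[1] = 5×4 + 3×2 = 26; y[2] = 3×4 = 12

[10, 26, 12]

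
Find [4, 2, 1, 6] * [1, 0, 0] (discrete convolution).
y[0] = 4×1 = 4; y[1] = 4×0 + 2×1 = 2; y[2] = 4×0 + 2×0 + 1×1 = 1; y[3] = 2×0 + 1×0 + 6×1 = 6; y[4] = 1×0 + 6×0 = 0; y[5] = 6×0 = 0

[4, 2, 1, 6, 0, 0]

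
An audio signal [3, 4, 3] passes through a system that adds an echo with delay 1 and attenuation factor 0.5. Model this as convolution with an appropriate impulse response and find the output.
Direct-path + delayed-attenuated-path model → impulse response h = [1, 0.5] (1 at lag 0, 0.5 at lag 1). Output y[n] = x[n] + 0.5·x[n - 1] (with x[n] = 0 outside 0..2): y[0] = 3 + 0.5×0 = 3; y[1] = 4 + 0.5×3 = 5.5; y[2] = 3 + 0.5×4 = 5.0; y[3] = 0 + 0.5×3 = 1.5. So y = [3, 5.5, 5.0, 1.5]

[3, 5.5, 5.0, 1.5]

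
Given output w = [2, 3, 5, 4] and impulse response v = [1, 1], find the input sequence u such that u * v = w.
Deconvolve w=[2, 3, 5, 4] by v=[1, 1]. Since v[0]=1, solve forward: u[0] = w[0] / 1 = 2; u[1] = (w[1] - 2×1) / 1 = 1; u[2] = (w[2] - 1×1) / 1 = 4. So u = [2, 1, 4]. Check by forward convolution: w[0] = 2×1 = 2; w[1] = 2×1 + 1×1 = 3; w[2] = 1×1 + 4×1 = 5; w[3] = 4×1 = 4

[2, 1, 4]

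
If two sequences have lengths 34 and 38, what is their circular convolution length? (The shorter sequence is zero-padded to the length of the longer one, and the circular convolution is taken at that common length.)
Circular convolution (zero-padding the shorter input) has length max(m, n) = max(34, 38) = 38

38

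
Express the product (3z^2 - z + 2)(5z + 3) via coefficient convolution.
Ascending coefficients: a = [2, -1, 3], b = [3, 5]. c[0] = 2×3 = 6; c[1] = 2×5 + -1×3 = 7; c[2] = -1×5 + 3×3 = 4; c[3] = 3×5 = 15. Result coefficients: [6, 7, 4, 15] → 15z^3 + 4z^2 + 7z + 6

15z^3 + 4z^2 + 7z + 6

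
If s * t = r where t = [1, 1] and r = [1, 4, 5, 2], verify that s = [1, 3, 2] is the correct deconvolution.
Forward-compute [1, 3, 2] * [1, 1]: r[0] = 1×1 = 1; r[1] = 1×1 + 3×1 = 4; r[2] = 3×1 + 2×1 = 5; r[3] = 2×1 = 2 → [1, 4, 5, 2]. Matches given r = [1, 4, 5, 2], so verified.

Verified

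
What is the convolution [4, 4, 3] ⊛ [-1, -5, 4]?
y[0] = 4×-1 = -4; y[1] = 4×-5 + 4×-1 = -24; y[2] = 4×4 + 4×-5 + 3×-1 = -7; y[3] = 4×4 + 3×-5 = 1; y[4] = 3×4 = 12

[-4, -24, -7, 1, 12]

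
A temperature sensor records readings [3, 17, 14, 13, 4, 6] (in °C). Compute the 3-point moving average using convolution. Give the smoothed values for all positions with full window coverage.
3-point moving average kernel = [1, 1, 1]. Apply in 'valid' mode (full window coverage): avg[0] = (3 + 17 + 14) / 3 = 11.33; avg[1] = (17 + 14 + 13) / 3 = 14.67; avg[2] = (14 + 13 + 4) / 3 = 10.33; avg[3] = (13 + 4 + 6) / 3 = 7.67. Smoothed values: [11.33, 14.67, 10.33, 7.67]

[11.33, 14.67, 10.33, 7.67]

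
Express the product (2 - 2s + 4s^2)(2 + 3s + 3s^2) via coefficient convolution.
Ascending coefficients: a = [2, -2, 4], b = [2, 3, 3]. c[0] = 2×2 = 4; c[1] = 2×3 + -2×2 = 2; c[2] = 2×3 + -2×3 + 4×2 = 8; c[3] = -2×3 + 4×3 = 6; c[4] = 4×3 = 12. Result coefficients: [4, 2, 8, 6, 12] → 4 + 2s + 8s^2 + 6s^3 + 12s^4

4 + 2s + 8s^2 + 6s^3 + 12s^4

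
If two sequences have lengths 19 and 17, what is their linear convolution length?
Linear/full convolution length: m + n - 1 = 19 + 17 - 1 = 35

35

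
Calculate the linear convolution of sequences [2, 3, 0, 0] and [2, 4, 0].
y[0] = 2×2 = 4; y[1] = 2×4 + 3×2 = 14; y[2] = 2×0 + 3×4 + 0×2 = 12; y[3] = 3×0 + 0×4 + 0×2 = 0; y[4] = 0×0 + 0×4 = 0; y[5] = 0×0 = 0

[4, 14, 12, 0, 0, 0]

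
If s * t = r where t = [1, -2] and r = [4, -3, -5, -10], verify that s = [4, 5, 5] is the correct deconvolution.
Forward-compute [4, 5, 5] * [1, -2]: r[0] = 4×1 = 4; r[1] = 4×-2 + 5×1 = -3; r[2] = 5×-2 + 5×1 = -5; r[3] = 5×-2 = -10 → [4, -3, -5, -10]. Matches given r = [4, -3, -5, -10], so verified.

Verified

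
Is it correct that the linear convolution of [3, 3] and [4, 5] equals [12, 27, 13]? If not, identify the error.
Recompute linear convolution of [3, 3] and [4, 5]: y[0] = 3×4 = 12; y[1] = 3×5 + 3×4 = 27; y[2] = 3×5 = 15 → [12, 27, 15]. Compare to given [12, 27, 13]: they differ at index 2: given 13, correct 15, so answer: No

No. Error at index 2: given 13, correct 15.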